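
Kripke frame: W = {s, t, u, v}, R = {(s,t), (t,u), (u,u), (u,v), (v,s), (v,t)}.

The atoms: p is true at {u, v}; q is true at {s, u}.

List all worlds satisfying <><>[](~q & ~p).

{u}

s: successors {t}; <>[](~q & ~p) there: t:F. ✗
t: successors {u}; <>[](~q & ~p) there: u:F. ✗
u: successors {u, v}; <>[](~q & ~p) there: u:F, v:T. ✓
v: successors {s, t}; <>[](~q & ~p) there: s:F, t:F. ✗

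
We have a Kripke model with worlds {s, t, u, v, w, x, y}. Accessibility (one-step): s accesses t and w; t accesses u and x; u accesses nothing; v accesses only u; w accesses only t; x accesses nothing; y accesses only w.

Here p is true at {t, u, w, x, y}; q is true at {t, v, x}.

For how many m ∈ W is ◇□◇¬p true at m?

2

s: successors {t, w}; □◇¬p there: t:F, w:F. ✗
t: successors {u, x}; □◇¬p there: u:T, x:T. ✓
u: no successors, so ◇□◇¬p fails. ✗
v: successors {u}; □◇¬p there: u:T. ✓
w: successors {t}; □◇¬p there: t:F. ✗
x: no successors, so ◇□◇¬p fails. ✗
y: successors {w}; □◇¬p there: w:F. ✗
Satisfying worlds: {t, v}.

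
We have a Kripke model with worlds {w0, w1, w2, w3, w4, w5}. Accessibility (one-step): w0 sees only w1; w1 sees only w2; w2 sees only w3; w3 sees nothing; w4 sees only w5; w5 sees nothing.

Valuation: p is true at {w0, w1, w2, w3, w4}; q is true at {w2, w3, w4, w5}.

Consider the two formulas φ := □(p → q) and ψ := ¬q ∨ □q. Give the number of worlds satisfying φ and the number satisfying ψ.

For □(p → q):
w0: successors {w1}; p → q there: w1:F. ✗
w1: successors {w2}; p → q there: w2:T. ✓
w2: successors {w3}; p → q there: w3:T. ✓
w3: no successors, so □(p → q) holds vacuously. ✓
w4: successors {w5}; p → q there: w5:T. ✓
w5: no successors, so □(p → q) holds vacuously. ✓
— 5 worlds.
For ¬q ∨ □q:
w0: ¬q is T, □q is F. ✓
w1: ¬q is T, □q is T. ✓
w2: ¬q is F, □q is T. ✓
w3: ¬q is F, □q is T. ✓
w4: ¬q is F, □q is T. ✓
w5: ¬q is F, □q is T. ✓
— 6 worlds.

5 and 6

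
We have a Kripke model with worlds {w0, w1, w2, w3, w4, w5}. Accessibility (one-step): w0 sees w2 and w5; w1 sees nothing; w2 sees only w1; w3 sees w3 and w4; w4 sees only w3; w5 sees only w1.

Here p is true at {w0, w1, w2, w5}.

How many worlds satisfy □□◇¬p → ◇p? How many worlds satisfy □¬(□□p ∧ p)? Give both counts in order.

For □□◇¬p → ◇p:
w0: □□◇¬p is F, ◇p is T. ✓
w1: □□◇¬p is T, ◇p is F. ✗
w2: □□◇¬p is T, ◇p is T. ✓
w3: □□◇¬p is T, ◇p is F. ✗
w4: □□◇¬p is T, ◇p is F. ✗
w5: □□◇¬p is T, ◇p is T. ✓
— 3 worlds.
For □¬(□□p ∧ p):
w0: successors {w2, w5}; ¬(□□p ∧ p) there: w2:F, w5:F. ✗
w1: no successors, so □¬(□□p ∧ p) holds vacuously. ✓
w2: successors {w1}; ¬(□□p ∧ p) there: w1:F. ✗
w3: successors {w3, w4}; ¬(□□p ∧ p) there: w3:T, w4:T. ✓
w4: successors {w3}; ¬(□□p ∧ p) there: w3:T. ✓
w5: successors {w1}; ¬(□□p ∧ p) there: w1:F. ✗
— 3 worlds.

3 and 3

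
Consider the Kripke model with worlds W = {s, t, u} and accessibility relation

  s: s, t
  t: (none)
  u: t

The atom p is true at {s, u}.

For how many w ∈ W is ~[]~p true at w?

1

s: []~p is F. ✓
t: []~p is T. ✗
u: []~p is T. ✗
Satisfying worlds: {s}.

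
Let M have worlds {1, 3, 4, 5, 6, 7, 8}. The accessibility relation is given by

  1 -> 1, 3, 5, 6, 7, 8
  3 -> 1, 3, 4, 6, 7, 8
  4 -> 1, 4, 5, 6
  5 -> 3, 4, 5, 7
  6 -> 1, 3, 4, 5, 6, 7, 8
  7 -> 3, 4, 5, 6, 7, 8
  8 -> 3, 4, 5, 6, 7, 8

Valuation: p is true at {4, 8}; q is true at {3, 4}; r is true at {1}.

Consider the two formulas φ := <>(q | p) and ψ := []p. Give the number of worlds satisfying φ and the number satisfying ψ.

7 and 0

For <>(q | p):
1: successors {1, 3, 5, 6, 7, 8}; q | p there: 1:F, 3:T, 5:F, 6:F, 7:F, 8:T. ✓
3: successors {1, 3, 4, 6, 7, 8}; q | p there: 1:F, 3:T, 4:T, 6:F, 7:F, 8:T. ✓
4: successors {1, 4, 5, 6}; q | p there: 1:F, 4:T, 5:F, 6:F. ✓
5: successors {3, 4, 5, 7}; q | p there: 3:T, 4:T, 5:F, 7:F. ✓
6: successors {1, 3, 4, 5, 6, 7, 8}; q | p there: 1:F, 3:T, 4:T, 5:F, 6:F, 7:F, 8:T. ✓
7: successors {3, 4, 5, 6, 7, 8}; q | p there: 3:T, 4:T, 5:F, 6:F, 7:F, 8:T. ✓
8: successors {3, 4, 5, 6, 7, 8}; q | p there: 3:T, 4:T, 5:F, 6:F, 7:F, 8:T. ✓
— 7 worlds.
For []p:
1: successors {1, 3, 5, 6, 7, 8}; p there: 1:F, 3:F, 5:F, 6:F, 7:F, 8:T. ✗
3: successors {1, 3, 4, 6, 7, 8}; p there: 1:F, 3:F, 4:T, 6:F, 7:F, 8:T. ✗
4: successors {1, 4, 5, 6}; p there: 1:F, 4:T, 5:F, 6:F. ✗
5: successors {3, 4, 5, 7}; p there: 3:F, 4:T, 5:F, 7:F. ✗
6: successors {1, 3, 4, 5, 6, 7, 8}; p there: 1:F, 3:F, 4:T, 5:F, 6:F, 7:F, 8:T. ✗
7: successors {3, 4, 5, 6, 7, 8}; p there: 3:F, 4:T, 5:F, 6:F, 7:F, 8:T. ✗
8: successors {3, 4, 5, 6, 7, 8}; p there: 3:F, 4:T, 5:F, 6:F, 7:F, 8:T. ✗
— 0 worlds.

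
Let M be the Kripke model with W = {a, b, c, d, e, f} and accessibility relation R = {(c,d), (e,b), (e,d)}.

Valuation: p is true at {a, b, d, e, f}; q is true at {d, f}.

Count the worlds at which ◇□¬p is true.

a: no successors, so ◇□¬p fails. ✗
b: no successors, so ◇□¬p fails. ✗
c: successors {d}; □¬p there: d:T. ✓
d: no successors, so ◇□¬p fails. ✗
e: successors {b, d}; □¬p there: b:T, d:T. ✓
f: no successors, so ◇□¬p fails. ✗
Satisfying worlds: {c, e}.

2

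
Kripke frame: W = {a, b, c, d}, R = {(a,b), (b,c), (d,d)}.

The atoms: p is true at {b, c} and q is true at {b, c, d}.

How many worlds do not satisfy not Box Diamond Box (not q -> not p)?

3

a: Box Diamond Box (not q -> not p) is T. ✗
b: Box Diamond Box (not q -> not p) is F. ✓
c: Box Diamond Box (not q -> not p) is T. ✗
d: Box Diamond Box (not q -> not p) is T. ✗
Satisfying worlds: {b}.
So not Box Diamond Box (not q -> not p) fails at the other 3 worlds.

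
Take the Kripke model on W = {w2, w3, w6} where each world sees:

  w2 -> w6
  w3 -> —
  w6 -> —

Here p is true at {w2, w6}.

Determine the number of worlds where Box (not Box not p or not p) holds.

2

w2: successors {w6}; not Box not p or not p there: w6:F. ✗
w3: no successors, so Box (not Box not p or not p) holds vacuously. ✓
w6: no successors, so Box (not Box not p or not p) holds vacuously. ✓
Satisfying worlds: {w3, w6}.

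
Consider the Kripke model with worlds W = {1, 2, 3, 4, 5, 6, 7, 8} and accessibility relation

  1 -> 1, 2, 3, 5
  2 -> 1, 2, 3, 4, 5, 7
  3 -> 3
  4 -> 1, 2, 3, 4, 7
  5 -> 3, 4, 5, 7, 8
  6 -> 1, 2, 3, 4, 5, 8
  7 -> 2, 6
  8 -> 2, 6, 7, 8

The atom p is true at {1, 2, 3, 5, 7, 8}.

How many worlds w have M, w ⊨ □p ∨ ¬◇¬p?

1: □p is T, ¬◇¬p is T. ✓
2: □p is F, ¬◇¬p is F. ✗
3: □p is T, ¬◇¬p is T. ✓
4: □p is F, ¬◇¬p is F. ✗
5: □p is F, ¬◇¬p is F. ✗
6: □p is F, ¬◇¬p is F. ✗
7: □p is F, ¬◇¬p is F. ✗
8: □p is F, ¬◇¬p is F. ✗
Satisfying worlds: {1, 3}.

2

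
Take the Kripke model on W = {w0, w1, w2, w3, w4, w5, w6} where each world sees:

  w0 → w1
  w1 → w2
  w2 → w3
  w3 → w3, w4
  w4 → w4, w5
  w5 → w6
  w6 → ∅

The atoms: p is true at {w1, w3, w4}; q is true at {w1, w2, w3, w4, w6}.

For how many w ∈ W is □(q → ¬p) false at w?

4

w0: successors {w1}; q → ¬p there: w1:F. ✗
w1: successors {w2}; q → ¬p there: w2:T. ✓
w2: successors {w3}; q → ¬p there: w3:F. ✗
w3: successors {w3, w4}; q → ¬p there: w3:F, w4:F. ✗
w4: successors {w4, w5}; q → ¬p there: w4:F, w5:T. ✗
w5: successors {w6}; q → ¬p there: w6:T. ✓
w6: no successors, so □(q → ¬p) holds vacuously. ✓
Satisfying worlds: {w1, w5, w6}.
So □(q → ¬p) fails at the other 4 worlds.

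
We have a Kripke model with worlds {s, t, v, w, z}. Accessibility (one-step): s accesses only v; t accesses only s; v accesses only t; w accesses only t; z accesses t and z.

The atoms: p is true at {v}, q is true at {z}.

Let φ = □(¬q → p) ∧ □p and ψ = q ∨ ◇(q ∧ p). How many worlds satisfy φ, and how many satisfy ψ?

1 and 1

For □(¬q → p) ∧ □p:
s: □(¬q → p) is T, □p is T. ✓
t: □(¬q → p) is F, □p is F. ✗
v: □(¬q → p) is F, □p is F. ✗
w: □(¬q → p) is F, □p is F. ✗
z: □(¬q → p) is F, □p is F. ✗
— 1 world.
For q ∨ ◇(q ∧ p):
s: q is F, ◇(q ∧ p) is F. ✗
t: q is F, ◇(q ∧ p) is F. ✗
v: q is F, ◇(q ∧ p) is F. ✗
w: q is F, ◇(q ∧ p) is F. ✗
z: q is T, ◇(q ∧ p) is F. ✓
— 1 world.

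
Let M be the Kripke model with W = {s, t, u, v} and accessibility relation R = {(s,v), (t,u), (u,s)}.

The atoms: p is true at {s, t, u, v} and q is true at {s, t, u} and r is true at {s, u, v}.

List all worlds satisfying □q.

s: successors {v}; q there: v:F. ✗
t: successors {u}; q there: u:T. ✓
u: successors {s}; q there: s:T. ✓
v: no successors, so □q holds vacuously. ✓

{t, u, v}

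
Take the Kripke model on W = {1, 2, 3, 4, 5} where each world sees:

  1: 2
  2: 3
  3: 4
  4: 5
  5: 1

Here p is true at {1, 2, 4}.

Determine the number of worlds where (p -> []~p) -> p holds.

1: p -> []~p is F, p is T. ✓
2: p -> []~p is T, p is T. ✓
3: p -> []~p is T, p is F. ✗
4: p -> []~p is T, p is T. ✓
5: p -> []~p is T, p is F. ✗
Satisfying worlds: {1, 2, 4}.

3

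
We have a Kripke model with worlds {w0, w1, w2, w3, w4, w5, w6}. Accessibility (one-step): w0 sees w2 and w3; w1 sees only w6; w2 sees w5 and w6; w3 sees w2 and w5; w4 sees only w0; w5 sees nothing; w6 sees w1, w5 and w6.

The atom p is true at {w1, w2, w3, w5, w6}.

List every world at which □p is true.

w0: successors {w2, w3}; p there: w2:T, w3:T. ✓
w1: successors {w6}; p there: w6:T. ✓
w2: successors {w5, w6}; p there: w5:T, w6:T. ✓
w3: successors {w2, w5}; p there: w2:T, w5:T. ✓
w4: successors {w0}; p there: w0:F. ✗
w5: no successors, so □p holds vacuously. ✓
w6: successors {w1, w5, w6}; p there: w1:T, w5:T, w6:T. ✓

{w0, w1, w2, w3, w5, w6}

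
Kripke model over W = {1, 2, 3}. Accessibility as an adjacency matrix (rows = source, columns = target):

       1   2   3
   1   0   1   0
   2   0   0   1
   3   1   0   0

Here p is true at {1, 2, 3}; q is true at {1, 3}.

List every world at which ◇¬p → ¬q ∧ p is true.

{1, 2, 3}

1: ◇¬p is F, ¬q ∧ p is F. ✓
2: ◇¬p is F, ¬q ∧ p is T. ✓
3: ◇¬p is F, ¬q ∧ p is F. ✓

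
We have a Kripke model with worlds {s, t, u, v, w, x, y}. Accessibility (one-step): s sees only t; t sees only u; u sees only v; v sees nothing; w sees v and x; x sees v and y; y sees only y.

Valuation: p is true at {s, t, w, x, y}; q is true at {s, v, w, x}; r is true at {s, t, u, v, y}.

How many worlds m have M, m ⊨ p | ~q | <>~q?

s: p | ~q is T, <>~q is T. ✓
t: p | ~q is T, <>~q is T. ✓
u: p | ~q is T, <>~q is F. ✓
v: p | ~q is F, <>~q is F. ✗
w: p | ~q is T, <>~q is F. ✓
x: p | ~q is T, <>~q is T. ✓
y: p | ~q is T, <>~q is T. ✓
Satisfying worlds: {s, t, u, w, x, y}.

6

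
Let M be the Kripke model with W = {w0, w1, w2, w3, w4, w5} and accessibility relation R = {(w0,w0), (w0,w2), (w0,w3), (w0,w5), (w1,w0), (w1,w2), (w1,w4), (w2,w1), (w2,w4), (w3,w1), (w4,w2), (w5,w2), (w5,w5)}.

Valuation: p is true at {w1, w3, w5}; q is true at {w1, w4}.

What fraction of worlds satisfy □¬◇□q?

w0: successors {w0, w2, w3, w5}; ¬◇□q there: w0:F, w2:T, w3:T, w5:F. ✗
w1: successors {w0, w2, w4}; ¬◇□q there: w0:F, w2:T, w4:F. ✗
w2: successors {w1, w4}; ¬◇□q there: w1:F, w4:F. ✗
w3: successors {w1}; ¬◇□q there: w1:F. ✗
w4: successors {w2}; ¬◇□q there: w2:T. ✓
w5: successors {w2, w5}; ¬◇□q there: w2:T, w5:F. ✗
That's 1 of 6 worlds, so 1/6.

1/6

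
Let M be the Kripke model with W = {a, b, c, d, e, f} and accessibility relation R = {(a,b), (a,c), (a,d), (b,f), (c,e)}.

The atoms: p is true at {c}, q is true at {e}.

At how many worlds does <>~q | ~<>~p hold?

5

a: <>~q is T, ~<>~p is F. ✓
b: <>~q is T, ~<>~p is F. ✓
c: <>~q is F, ~<>~p is F. ✗
d: <>~q is F, ~<>~p is T. ✓
e: <>~q is F, ~<>~p is T. ✓
f: <>~q is F, ~<>~p is T. ✓
Satisfying worlds: {a, b, d, e, f}.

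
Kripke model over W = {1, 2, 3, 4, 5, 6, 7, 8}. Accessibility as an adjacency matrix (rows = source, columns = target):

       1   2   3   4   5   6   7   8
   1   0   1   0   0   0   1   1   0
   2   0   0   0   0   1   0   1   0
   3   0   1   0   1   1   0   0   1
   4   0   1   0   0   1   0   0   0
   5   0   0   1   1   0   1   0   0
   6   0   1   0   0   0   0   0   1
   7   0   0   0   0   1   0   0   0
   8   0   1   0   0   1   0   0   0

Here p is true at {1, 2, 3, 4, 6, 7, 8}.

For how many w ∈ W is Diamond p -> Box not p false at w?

1: Diamond p is T, Box not p is F. ✗
2: Diamond p is T, Box not p is F. ✗
3: Diamond p is T, Box not p is F. ✗
4: Diamond p is T, Box not p is F. ✗
5: Diamond p is T, Box not p is F. ✗
6: Diamond p is T, Box not p is F. ✗
7: Diamond p is F, Box not p is T. ✓
8: Diamond p is T, Box not p is F. ✗
Satisfying worlds: {7}.
So Diamond p -> Box not p fails at the other 7 worlds.

7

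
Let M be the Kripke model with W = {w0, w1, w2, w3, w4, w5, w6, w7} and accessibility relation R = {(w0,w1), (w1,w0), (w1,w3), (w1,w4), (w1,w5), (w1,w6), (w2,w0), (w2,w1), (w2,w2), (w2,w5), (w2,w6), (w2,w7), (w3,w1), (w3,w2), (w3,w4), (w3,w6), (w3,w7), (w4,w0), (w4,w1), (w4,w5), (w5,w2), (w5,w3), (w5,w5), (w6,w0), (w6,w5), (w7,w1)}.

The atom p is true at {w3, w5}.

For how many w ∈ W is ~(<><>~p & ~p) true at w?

w0: <><>~p & ~p is T. ✗
w1: <><>~p & ~p is T. ✗
w2: <><>~p & ~p is T. ✗
w3: <><>~p & ~p is F. ✓
w4: <><>~p & ~p is T. ✗
w5: <><>~p & ~p is F. ✓
w6: <><>~p & ~p is T. ✗
w7: <><>~p & ~p is T. ✗
Satisfying worlds: {w3, w5}.

2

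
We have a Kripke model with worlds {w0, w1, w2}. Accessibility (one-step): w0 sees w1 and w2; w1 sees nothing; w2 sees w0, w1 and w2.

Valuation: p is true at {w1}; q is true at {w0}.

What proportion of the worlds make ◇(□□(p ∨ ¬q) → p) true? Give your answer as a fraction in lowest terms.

2/3

w0: successors {w1, w2}; □□(p ∨ ¬q) → p there: w1:T, w2:T. ✓
w1: no successors, so ◇(□□(p ∨ ¬q) → p) fails. ✗
w2: successors {w0, w1, w2}; □□(p ∨ ¬q) → p there: w0:T, w1:T, w2:T. ✓
That's 2 of 3 worlds, so 2/3.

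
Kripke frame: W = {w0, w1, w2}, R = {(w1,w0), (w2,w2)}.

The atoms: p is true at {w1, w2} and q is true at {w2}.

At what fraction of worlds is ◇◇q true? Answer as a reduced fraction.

w0: no successors, so ◇◇q fails. ✗
w1: successors {w0}; ◇q there: w0:F. ✗
w2: successors {w2}; ◇q there: w2:T. ✓
That's 1 of 3 worlds, so 1/3.

1/3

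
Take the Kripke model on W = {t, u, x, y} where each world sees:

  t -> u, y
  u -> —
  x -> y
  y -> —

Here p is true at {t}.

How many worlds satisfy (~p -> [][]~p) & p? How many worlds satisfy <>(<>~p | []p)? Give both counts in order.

For (~p -> [][]~p) & p:
t: ~p -> [][]~p is T, p is T. ✓
u: ~p -> [][]~p is T, p is F. ✗
x: ~p -> [][]~p is T, p is F. ✗
y: ~p -> [][]~p is T, p is F. ✗
— 1 world.
For <>(<>~p | []p):
t: successors {u, y}; <>~p | []p there: u:T, y:T. ✓
u: no successors, so <>(<>~p | []p) fails. ✗
x: successors {y}; <>~p | []p there: y:T. ✓
y: no successors, so <>(<>~p | []p) fails. ✗
— 2 worlds.

1 and 2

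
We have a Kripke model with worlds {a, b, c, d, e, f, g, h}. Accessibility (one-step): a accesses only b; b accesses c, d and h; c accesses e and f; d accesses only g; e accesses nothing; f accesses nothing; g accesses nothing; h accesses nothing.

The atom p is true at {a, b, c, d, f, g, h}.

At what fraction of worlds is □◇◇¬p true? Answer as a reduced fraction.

a: successors {b}; ◇◇¬p there: b:T. ✓
b: successors {c, d, h}; ◇◇¬p there: c:F, d:F, h:F. ✗
c: successors {e, f}; ◇◇¬p there: e:F, f:F. ✗
d: successors {g}; ◇◇¬p there: g:F. ✗
e: no successors, so □◇◇¬p holds vacuously. ✓
f: no successors, so □◇◇¬p holds vacuously. ✓
g: no successors, so □◇◇¬p holds vacuously. ✓
h: no successors, so □◇◇¬p holds vacuously. ✓
That's 5 of 8 worlds, so 5/8.

5/8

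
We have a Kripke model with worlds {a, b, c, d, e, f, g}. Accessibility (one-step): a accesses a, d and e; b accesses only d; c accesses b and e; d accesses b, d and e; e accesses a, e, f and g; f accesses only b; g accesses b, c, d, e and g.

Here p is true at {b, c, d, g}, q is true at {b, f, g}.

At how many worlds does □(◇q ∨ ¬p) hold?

a: successors {a, d, e}; ◇q ∨ ¬p there: a:T, d:T, e:T. ✓
b: successors {d}; ◇q ∨ ¬p there: d:T. ✓
c: successors {b, e}; ◇q ∨ ¬p there: b:F, e:T. ✗
d: successors {b, d, e}; ◇q ∨ ¬p there: b:F, d:T, e:T. ✗
e: successors {a, e, f, g}; ◇q ∨ ¬p there: a:T, e:T, f:T, g:T. ✓
f: successors {b}; ◇q ∨ ¬p there: b:F. ✗
g: successors {b, c, d, e, g}; ◇q ∨ ¬p there: b:F, c:T, d:T, e:T, g:T. ✗
Satisfying worlds: {a, b, e}.

3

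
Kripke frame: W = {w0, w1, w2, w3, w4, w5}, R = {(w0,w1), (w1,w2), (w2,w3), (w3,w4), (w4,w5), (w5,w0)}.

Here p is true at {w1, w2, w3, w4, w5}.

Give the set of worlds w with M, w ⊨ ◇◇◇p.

{w0, w1, w2, w4, w5}

w0: successors {w1}; ◇◇p there: w1:T. ✓
w1: successors {w2}; ◇◇p there: w2:T. ✓
w2: successors {w3}; ◇◇p there: w3:T. ✓
w3: successors {w4}; ◇◇p there: w4:F. ✗
w4: successors {w5}; ◇◇p there: w5:T. ✓
w5: successors {w0}; ◇◇p there: w0:T. ✓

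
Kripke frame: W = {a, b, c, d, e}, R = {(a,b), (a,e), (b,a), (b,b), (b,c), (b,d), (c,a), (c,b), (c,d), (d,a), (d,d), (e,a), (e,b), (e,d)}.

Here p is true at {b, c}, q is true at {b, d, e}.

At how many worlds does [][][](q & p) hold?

0

a: successors {b, e}; [][](q & p) there: b:F, e:F. ✗
b: successors {a, b, c, d}; [][](q & p) there: a:F, b:F, c:F, d:F. ✗
c: successors {a, b, d}; [][](q & p) there: a:F, b:F, d:F. ✗
d: successors {a, d}; [][](q & p) there: a:F, d:F. ✗
e: successors {a, b, d}; [][](q & p) there: a:F, b:F, d:F. ✗
Satisfying worlds: ∅.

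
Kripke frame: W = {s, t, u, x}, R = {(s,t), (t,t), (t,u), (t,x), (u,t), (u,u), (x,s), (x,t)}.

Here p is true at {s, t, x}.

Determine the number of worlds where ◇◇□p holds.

s: successors {t}; ◇□p there: t:T. ✓
t: successors {t, u, x}; ◇□p there: t:T, u:F, x:T. ✓
u: successors {t, u}; ◇□p there: t:T, u:F. ✓
x: successors {s, t}; ◇□p there: s:F, t:T. ✓
Satisfying worlds: {s, t, u, x}.

4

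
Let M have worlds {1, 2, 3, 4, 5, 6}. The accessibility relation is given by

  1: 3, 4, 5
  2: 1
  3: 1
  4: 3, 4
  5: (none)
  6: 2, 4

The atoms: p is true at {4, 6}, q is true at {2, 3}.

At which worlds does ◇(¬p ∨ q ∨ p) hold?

1: successors {3, 4, 5}; ¬p ∨ q ∨ p there: 3:T, 4:T, 5:T. ✓
2: successors {1}; ¬p ∨ q ∨ p there: 1:T. ✓
3: successors {1}; ¬p ∨ q ∨ p there: 1:T. ✓
4: successors {3, 4}; ¬p ∨ q ∨ p there: 3:T, 4:T. ✓
5: no successors, so ◇(¬p ∨ q ∨ p) fails. ✗
6: successors {2, 4}; ¬p ∨ q ∨ p there: 2:T, 4:T. ✓

{1, 2, 3, 4, 6}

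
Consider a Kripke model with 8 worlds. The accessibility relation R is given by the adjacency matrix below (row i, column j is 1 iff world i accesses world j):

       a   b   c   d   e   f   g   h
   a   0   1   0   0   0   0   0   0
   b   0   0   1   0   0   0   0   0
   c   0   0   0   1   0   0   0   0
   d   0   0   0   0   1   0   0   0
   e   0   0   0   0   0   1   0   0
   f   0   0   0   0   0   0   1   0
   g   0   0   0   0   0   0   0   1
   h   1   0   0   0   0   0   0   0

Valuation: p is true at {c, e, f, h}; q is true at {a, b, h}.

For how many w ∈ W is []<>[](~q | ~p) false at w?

a: successors {b}; <>[](~q | ~p) there: b:T. ✓
b: successors {c}; <>[](~q | ~p) there: c:T. ✓
c: successors {d}; <>[](~q | ~p) there: d:T. ✓
d: successors {e}; <>[](~q | ~p) there: e:T. ✓
e: successors {f}; <>[](~q | ~p) there: f:F. ✗
f: successors {g}; <>[](~q | ~p) there: g:T. ✓
g: successors {h}; <>[](~q | ~p) there: h:T. ✓
h: successors {a}; <>[](~q | ~p) there: a:T. ✓
Satisfying worlds: {a, b, c, d, f, g, h}.
So []<>[](~q | ~p) fails at the other 1 world.

1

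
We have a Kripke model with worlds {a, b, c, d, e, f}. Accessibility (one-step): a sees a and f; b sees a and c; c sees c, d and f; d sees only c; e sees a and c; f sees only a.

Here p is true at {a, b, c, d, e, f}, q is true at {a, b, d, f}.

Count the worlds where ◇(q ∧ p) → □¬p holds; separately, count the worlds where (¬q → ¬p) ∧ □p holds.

1 and 4

For ◇(q ∧ p) → □¬p:
a: ◇(q ∧ p) is T, □¬p is F. ✗
b: ◇(q ∧ p) is T, □¬p is F. ✗
c: ◇(q ∧ p) is T, □¬p is F. ✗
d: ◇(q ∧ p) is F, □¬p is F. ✓
e: ◇(q ∧ p) is T, □¬p is F. ✗
f: ◇(q ∧ p) is T, □¬p is F. ✗
— 1 world.
For (¬q → ¬p) ∧ □p:
a: ¬q → ¬p is T, □p is T. ✓
b: ¬q → ¬p is T, □p is T. ✓
c: ¬q → ¬p is F, □p is T. ✗
d: ¬q → ¬p is T, □p is T. ✓
e: ¬q → ¬p is F, □p is T. ✗
f: ¬q → ¬p is T, □p is T. ✓
— 4 worlds.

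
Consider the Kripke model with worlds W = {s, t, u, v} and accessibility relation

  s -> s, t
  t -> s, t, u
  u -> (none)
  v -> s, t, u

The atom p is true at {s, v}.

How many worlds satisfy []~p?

s: successors {s, t}; ~p there: s:F, t:T. ✗
t: successors {s, t, u}; ~p there: s:F, t:T, u:T. ✗
u: no successors, so []~p holds vacuously. ✓
v: successors {s, t, u}; ~p there: s:F, t:T, u:T. ✗
Satisfying worlds: {u}.

1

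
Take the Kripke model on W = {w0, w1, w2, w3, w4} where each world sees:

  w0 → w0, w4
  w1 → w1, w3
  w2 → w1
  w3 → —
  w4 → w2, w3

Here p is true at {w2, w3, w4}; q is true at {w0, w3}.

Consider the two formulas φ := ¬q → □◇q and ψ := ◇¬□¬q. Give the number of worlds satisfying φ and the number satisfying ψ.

For ¬q → □◇q:
w0: ¬q is F, □◇q is T. ✓
w1: ¬q is T, □◇q is F. ✗
w2: ¬q is T, □◇q is T. ✓
w3: ¬q is F, □◇q is T. ✓
w4: ¬q is T, □◇q is F. ✗
— 3 worlds.
For ◇¬□¬q:
w0: successors {w0, w4}; ¬□¬q there: w0:T, w4:T. ✓
w1: successors {w1, w3}; ¬□¬q there: w1:T, w3:F. ✓
w2: successors {w1}; ¬□¬q there: w1:T. ✓
w3: no successors, so ◇¬□¬q fails. ✗
w4: successors {w2, w3}; ¬□¬q there: w2:F, w3:F. ✗
— 3 worlds.

3 and 3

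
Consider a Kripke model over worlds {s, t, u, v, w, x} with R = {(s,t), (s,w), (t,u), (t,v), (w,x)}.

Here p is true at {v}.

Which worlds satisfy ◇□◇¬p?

s: successors {t, w}; □◇¬p there: t:F, w:F. ✗
t: successors {u, v}; □◇¬p there: u:T, v:T. ✓
u: no successors, so ◇□◇¬p fails. ✗
v: no successors, so ◇□◇¬p fails. ✗
w: successors {x}; □◇¬p there: x:T. ✓
x: no successors, so ◇□◇¬p fails. ✗

{t, w}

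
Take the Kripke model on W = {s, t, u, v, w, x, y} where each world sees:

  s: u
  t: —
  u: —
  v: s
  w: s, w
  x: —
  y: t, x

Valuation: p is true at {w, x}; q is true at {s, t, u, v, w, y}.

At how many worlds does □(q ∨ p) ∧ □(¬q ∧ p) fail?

4

s: □(q ∨ p) is T, □(¬q ∧ p) is F. ✗
t: □(q ∨ p) is T, □(¬q ∧ p) is T. ✓
u: □(q ∨ p) is T, □(¬q ∧ p) is T. ✓
v: □(q ∨ p) is T, □(¬q ∧ p) is F. ✗
w: □(q ∨ p) is T, □(¬q ∧ p) is F. ✗
x: □(q ∨ p) is T, □(¬q ∧ p) is T. ✓
y: □(q ∨ p) is T, □(¬q ∧ p) is F. ✗
Satisfying worlds: {t, u, x}.
So □(q ∨ p) ∧ □(¬q ∧ p) fails at the other 4 worlds.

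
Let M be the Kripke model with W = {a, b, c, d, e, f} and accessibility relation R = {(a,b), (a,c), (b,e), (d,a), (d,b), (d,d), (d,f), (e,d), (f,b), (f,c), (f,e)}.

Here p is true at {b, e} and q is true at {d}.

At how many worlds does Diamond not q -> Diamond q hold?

a: Diamond not q is T, Diamond q is F. ✗
b: Diamond not q is T, Diamond q is F. ✗
c: Diamond not q is F, Diamond q is F. ✓
d: Diamond not q is T, Diamond q is T. ✓
e: Diamond not q is F, Diamond q is T. ✓
f: Diamond not q is T, Diamond q is F. ✗
Satisfying worlds: {c, d, e}.

3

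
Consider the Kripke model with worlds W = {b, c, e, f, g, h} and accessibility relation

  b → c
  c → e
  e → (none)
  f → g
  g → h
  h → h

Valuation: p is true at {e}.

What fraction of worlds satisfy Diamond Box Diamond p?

1/6

b: successors {c}; Box Diamond p there: c:F. ✗
c: successors {e}; Box Diamond p there: e:T. ✓
e: no successors, so Diamond Box Diamond p fails. ✗
f: successors {g}; Box Diamond p there: g:F. ✗
g: successors {h}; Box Diamond p there: h:F. ✗
h: successors {h}; Box Diamond p there: h:F. ✗
That's 1 of 6 worlds, so 1/6.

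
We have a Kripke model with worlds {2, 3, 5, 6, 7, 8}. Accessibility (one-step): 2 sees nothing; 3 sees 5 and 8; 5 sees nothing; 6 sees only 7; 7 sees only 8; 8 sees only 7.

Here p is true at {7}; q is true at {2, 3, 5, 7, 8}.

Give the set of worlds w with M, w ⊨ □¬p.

2: no successors, so □¬p holds vacuously. ✓
3: successors {5, 8}; ¬p there: 5:T, 8:T. ✓
5: no successors, so □¬p holds vacuously. ✓
6: successors {7}; ¬p there: 7:F. ✗
7: successors {8}; ¬p there: 8:T. ✓
8: successors {7}; ¬p there: 7:F. ✗

{2, 3, 5, 7}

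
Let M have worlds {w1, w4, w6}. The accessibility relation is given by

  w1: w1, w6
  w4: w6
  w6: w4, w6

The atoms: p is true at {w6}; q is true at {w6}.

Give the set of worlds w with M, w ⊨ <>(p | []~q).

{w1, w4, w6}

w1: successors {w1, w6}; p | []~q there: w1:F, w6:T. ✓
w4: successors {w6}; p | []~q there: w6:T. ✓
w6: successors {w4, w6}; p | []~q there: w4:F, w6:T. ✓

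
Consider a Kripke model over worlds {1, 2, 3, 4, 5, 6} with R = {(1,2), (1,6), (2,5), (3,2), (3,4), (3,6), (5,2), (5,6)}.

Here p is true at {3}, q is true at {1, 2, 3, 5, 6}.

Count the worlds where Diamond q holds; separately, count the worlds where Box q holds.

For Diamond q:
1: successors {2, 6}; q there: 2:T, 6:T. ✓
2: successors {5}; q there: 5:T. ✓
3: successors {2, 4, 6}; q there: 2:T, 4:F, 6:T. ✓
4: no successors, so Diamond q fails. ✗
5: successors {2, 6}; q there: 2:T, 6:T. ✓
6: no successors, so Diamond q fails. ✗
— 4 worlds.
For Box q:
1: successors {2, 6}; q there: 2:T, 6:T. ✓
2: successors {5}; q there: 5:T. ✓
3: successors {2, 4, 6}; q there: 2:T, 4:F, 6:T. ✗
4: no successors, so Box q holds vacuously. ✓
5: successors {2, 6}; q there: 2:T, 6:T. ✓
6: no successors, so Box q holds vacuously. ✓
— 5 worlds.

4 and 5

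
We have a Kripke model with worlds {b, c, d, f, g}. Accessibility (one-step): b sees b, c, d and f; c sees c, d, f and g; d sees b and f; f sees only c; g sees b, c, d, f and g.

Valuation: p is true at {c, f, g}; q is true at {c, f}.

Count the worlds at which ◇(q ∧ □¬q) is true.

b: successors {b, c, d, f}; q ∧ □¬q there: b:F, c:F, d:F, f:F. ✗
c: successors {c, d, f, g}; q ∧ □¬q there: c:F, d:F, f:F, g:F. ✗
d: successors {b, f}; q ∧ □¬q there: b:F, f:F. ✗
f: successors {c}; q ∧ □¬q there: c:F. ✗
g: successors {b, c, d, f, g}; q ∧ □¬q there: b:F, c:F, d:F, f:F, g:F. ✗
Satisfying worlds: ∅.

0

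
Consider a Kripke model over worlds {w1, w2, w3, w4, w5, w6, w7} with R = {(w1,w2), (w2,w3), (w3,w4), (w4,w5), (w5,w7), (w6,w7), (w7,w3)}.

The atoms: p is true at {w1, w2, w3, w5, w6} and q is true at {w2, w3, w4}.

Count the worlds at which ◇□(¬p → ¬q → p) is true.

w1: successors {w2}; □(¬p → ¬q → p) there: w2:T. ✓
w2: successors {w3}; □(¬p → ¬q → p) there: w3:T. ✓
w3: successors {w4}; □(¬p → ¬q → p) there: w4:T. ✓
w4: successors {w5}; □(¬p → ¬q → p) there: w5:F. ✗
w5: successors {w7}; □(¬p → ¬q → p) there: w7:T. ✓
w6: successors {w7}; □(¬p → ¬q → p) there: w7:T. ✓
w7: successors {w3}; □(¬p → ¬q → p) there: w3:T. ✓
Satisfying worlds: {w1, w2, w3, w5, w6, w7}.

6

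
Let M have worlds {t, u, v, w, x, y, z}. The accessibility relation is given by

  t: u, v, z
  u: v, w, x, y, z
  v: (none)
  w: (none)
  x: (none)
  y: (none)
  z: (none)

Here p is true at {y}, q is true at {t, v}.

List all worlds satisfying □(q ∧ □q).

t: successors {u, v, z}; q ∧ □q there: u:F, v:T, z:F. ✗
u: successors {v, w, x, y, z}; q ∧ □q there: v:T, w:F, x:F, y:F, z:F. ✗
v: no successors, so □(q ∧ □q) holds vacuously. ✓
w: no successors, so □(q ∧ □q) holds vacuously. ✓
x: no successors, so □(q ∧ □q) holds vacuously. ✓
y: no successors, so □(q ∧ □q) holds vacuously. ✓
z: no successors, so □(q ∧ □q) holds vacuously. ✓

{v, w, x, y, z}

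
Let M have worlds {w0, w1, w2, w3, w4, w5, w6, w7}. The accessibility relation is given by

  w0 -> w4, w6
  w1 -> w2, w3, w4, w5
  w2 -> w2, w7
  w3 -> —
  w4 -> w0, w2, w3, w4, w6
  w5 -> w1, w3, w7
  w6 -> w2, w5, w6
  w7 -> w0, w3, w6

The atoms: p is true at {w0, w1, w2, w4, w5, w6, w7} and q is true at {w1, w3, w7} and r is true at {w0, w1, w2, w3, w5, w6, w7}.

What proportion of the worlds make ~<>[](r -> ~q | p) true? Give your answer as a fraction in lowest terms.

1/8

w0: <>[](r -> ~q | p) is T. ✗
w1: <>[](r -> ~q | p) is T. ✗
w2: <>[](r -> ~q | p) is T. ✗
w3: <>[](r -> ~q | p) is F. ✓
w4: <>[](r -> ~q | p) is T. ✗
w5: <>[](r -> ~q | p) is T. ✗
w6: <>[](r -> ~q | p) is T. ✗
w7: <>[](r -> ~q | p) is T. ✗
That's 1 of 8 worlds, so 1/8.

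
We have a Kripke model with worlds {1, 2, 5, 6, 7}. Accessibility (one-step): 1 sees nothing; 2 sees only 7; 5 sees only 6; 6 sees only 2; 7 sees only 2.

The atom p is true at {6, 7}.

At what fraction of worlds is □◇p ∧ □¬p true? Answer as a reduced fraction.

3/5

1: □◇p is T, □¬p is T. ✓
2: □◇p is F, □¬p is F. ✗
5: □◇p is F, □¬p is F. ✗
6: □◇p is T, □¬p is T. ✓
7: □◇p is T, □¬p is T. ✓
That's 3 of 5 worlds, so 3/5.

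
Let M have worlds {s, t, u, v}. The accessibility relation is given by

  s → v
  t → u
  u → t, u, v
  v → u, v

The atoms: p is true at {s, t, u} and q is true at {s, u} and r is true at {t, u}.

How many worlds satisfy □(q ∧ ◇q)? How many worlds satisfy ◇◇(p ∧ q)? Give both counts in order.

For □(q ∧ ◇q):
s: successors {v}; q ∧ ◇q there: v:F. ✗
t: successors {u}; q ∧ ◇q there: u:T. ✓
u: successors {t, u, v}; q ∧ ◇q there: t:F, u:T, v:F. ✗
v: successors {u, v}; q ∧ ◇q there: u:T, v:F. ✗
— 1 world.
For ◇◇(p ∧ q):
s: successors {v}; ◇(p ∧ q) there: v:T. ✓
t: successors {u}; ◇(p ∧ q) there: u:T. ✓
u: successors {t, u, v}; ◇(p ∧ q) there: t:T, u:T, v:T. ✓
v: successors {u, v}; ◇(p ∧ q) there: u:T, v:T. ✓
— 4 worlds.

1 and 4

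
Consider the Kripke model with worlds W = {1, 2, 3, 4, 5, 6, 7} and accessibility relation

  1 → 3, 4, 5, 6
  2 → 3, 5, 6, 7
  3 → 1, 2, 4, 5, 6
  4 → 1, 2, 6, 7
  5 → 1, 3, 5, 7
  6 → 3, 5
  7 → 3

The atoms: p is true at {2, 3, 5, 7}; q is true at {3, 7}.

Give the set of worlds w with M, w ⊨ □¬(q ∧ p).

1: successors {3, 4, 5, 6}; ¬(q ∧ p) there: 3:F, 4:T, 5:T, 6:T. ✗
2: successors {3, 5, 6, 7}; ¬(q ∧ p) there: 3:F, 5:T, 6:T, 7:F. ✗
3: successors {1, 2, 4, 5, 6}; ¬(q ∧ p) there: 1:T, 2:T, 4:T, 5:T, 6:T. ✓
4: successors {1, 2, 6, 7}; ¬(q ∧ p) there: 1:T, 2:T, 6:T, 7:F. ✗
5: successors {1, 3, 5, 7}; ¬(q ∧ p) there: 1:T, 3:F, 5:T, 7:F. ✗
6: successors {3, 5}; ¬(q ∧ p) there: 3:F, 5:T. ✗
7: successors {3}; ¬(q ∧ p) there: 3:F. ✗

{3}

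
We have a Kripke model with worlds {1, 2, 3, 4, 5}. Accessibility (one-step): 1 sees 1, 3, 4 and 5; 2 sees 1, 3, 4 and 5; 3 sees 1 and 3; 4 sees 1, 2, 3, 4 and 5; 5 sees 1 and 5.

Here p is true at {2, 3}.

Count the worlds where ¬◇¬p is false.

1: ◇¬p is T. ✗
2: ◇¬p is T. ✗
3: ◇¬p is T. ✗
4: ◇¬p is T. ✗
5: ◇¬p is T. ✗
Satisfying worlds: ∅.
So ¬◇¬p fails at the other 5 worlds.

5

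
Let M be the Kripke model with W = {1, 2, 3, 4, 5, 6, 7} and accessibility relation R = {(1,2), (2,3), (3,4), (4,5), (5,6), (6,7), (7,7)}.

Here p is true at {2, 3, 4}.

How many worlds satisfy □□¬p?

1: successors {2}; □¬p there: 2:F. ✗
2: successors {3}; □¬p there: 3:F. ✗
3: successors {4}; □¬p there: 4:T. ✓
4: successors {5}; □¬p there: 5:T. ✓
5: successors {6}; □¬p there: 6:T. ✓
6: successors {7}; □¬p there: 7:T. ✓
7: successors {7}; □¬p there: 7:T. ✓
Satisfying worlds: {3, 4, 5, 6, 7}.

5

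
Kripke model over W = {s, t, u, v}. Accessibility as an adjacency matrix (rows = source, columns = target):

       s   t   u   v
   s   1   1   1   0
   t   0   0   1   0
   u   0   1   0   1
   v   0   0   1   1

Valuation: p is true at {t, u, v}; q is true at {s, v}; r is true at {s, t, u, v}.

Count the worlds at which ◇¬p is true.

s: successors {s, t, u}; ¬p there: s:T, t:F, u:F. ✓
t: successors {u}; ¬p there: u:F. ✗
u: successors {t, v}; ¬p there: t:F, v:F. ✗
v: successors {u, v}; ¬p there: u:F, v:F. ✗
Satisfying worlds: {s}.

1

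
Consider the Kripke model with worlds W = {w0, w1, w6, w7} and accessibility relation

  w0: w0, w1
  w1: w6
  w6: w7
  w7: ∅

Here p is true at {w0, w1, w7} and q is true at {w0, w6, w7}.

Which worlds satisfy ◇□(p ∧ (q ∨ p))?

w0: successors {w0, w1}; □(p ∧ (q ∨ p)) there: w0:T, w1:F. ✓
w1: successors {w6}; □(p ∧ (q ∨ p)) there: w6:T. ✓
w6: successors {w7}; □(p ∧ (q ∨ p)) there: w7:T. ✓
w7: no successors, so ◇□(p ∧ (q ∨ p)) fails. ✗

{w0, w1, w6}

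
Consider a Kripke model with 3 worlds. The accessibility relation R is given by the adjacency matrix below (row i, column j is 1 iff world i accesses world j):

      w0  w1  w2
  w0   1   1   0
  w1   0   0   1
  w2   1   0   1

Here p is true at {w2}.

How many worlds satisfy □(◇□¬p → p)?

w0: successors {w0, w1}; ◇□¬p → p there: w0:F, w1:T. ✗
w1: successors {w2}; ◇□¬p → p there: w2:T. ✓
w2: successors {w0, w2}; ◇□¬p → p there: w0:F, w2:T. ✗
Satisfying worlds: {w1}.

1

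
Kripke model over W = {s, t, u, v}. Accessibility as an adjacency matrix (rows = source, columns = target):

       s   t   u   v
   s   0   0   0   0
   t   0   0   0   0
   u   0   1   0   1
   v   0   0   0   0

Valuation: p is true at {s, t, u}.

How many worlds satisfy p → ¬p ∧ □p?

1

s: p is T, ¬p ∧ □p is F. ✗
t: p is T, ¬p ∧ □p is F. ✗
u: p is T, ¬p ∧ □p is F. ✗
v: p is F, ¬p ∧ □p is T. ✓
Satisfying worlds: {v}.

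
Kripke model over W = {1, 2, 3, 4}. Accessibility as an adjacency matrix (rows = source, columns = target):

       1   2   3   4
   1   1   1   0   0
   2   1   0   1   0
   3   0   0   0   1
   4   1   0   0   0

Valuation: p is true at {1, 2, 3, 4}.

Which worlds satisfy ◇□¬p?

1: successors {1, 2}; □¬p there: 1:F, 2:F. ✗
2: successors {1, 3}; □¬p there: 1:F, 3:F. ✗
3: successors {4}; □¬p there: 4:F. ✗
4: successors {1}; □¬p there: 1:F. ✗

∅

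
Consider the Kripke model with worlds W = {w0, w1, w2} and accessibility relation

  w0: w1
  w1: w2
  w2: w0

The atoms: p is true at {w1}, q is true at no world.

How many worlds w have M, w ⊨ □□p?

1

w0: successors {w1}; □p there: w1:F. ✗
w1: successors {w2}; □p there: w2:F. ✗
w2: successors {w0}; □p there: w0:T. ✓
Satisfying worlds: {w2}.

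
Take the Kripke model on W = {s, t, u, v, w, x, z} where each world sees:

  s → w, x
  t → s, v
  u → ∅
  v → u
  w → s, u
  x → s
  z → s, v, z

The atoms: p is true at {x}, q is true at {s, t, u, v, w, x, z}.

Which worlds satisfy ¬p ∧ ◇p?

s: ¬p is T, ◇p is T. ✓
t: ¬p is T, ◇p is F. ✗
u: ¬p is T, ◇p is F. ✗
v: ¬p is T, ◇p is F. ✗
w: ¬p is T, ◇p is F. ✗
x: ¬p is F, ◇p is F. ✗
z: ¬p is T, ◇p is F. ✗

{s}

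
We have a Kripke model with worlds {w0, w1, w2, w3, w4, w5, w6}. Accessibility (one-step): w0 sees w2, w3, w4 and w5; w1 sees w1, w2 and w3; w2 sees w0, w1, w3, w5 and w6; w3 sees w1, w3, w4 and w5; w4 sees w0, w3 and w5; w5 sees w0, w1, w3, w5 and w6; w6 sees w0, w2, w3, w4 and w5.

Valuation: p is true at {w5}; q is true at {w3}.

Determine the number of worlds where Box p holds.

w0: successors {w2, w3, w4, w5}; p there: w2:F, w3:F, w4:F, w5:T. ✗
w1: successors {w1, w2, w3}; p there: w1:F, w2:F, w3:F. ✗
w2: successors {w0, w1, w3, w5, w6}; p there: w0:F, w1:F, w3:F, w5:T, w6:F. ✗
w3: successors {w1, w3, w4, w5}; p there: w1:F, w3:F, w4:F, w5:T. ✗
w4: successors {w0, w3, w5}; p there: w0:F, w3:F, w5:T. ✗
w5: successors {w0, w1, w3, w5, w6}; p there: w0:F, w1:F, w3:F, w5:T, w6:F. ✗
w6: successors {w0, w2, w3, w4, w5}; p there: w0:F, w2:F, w3:F, w4:F, w5:T. ✗
Satisfying worlds: ∅.

0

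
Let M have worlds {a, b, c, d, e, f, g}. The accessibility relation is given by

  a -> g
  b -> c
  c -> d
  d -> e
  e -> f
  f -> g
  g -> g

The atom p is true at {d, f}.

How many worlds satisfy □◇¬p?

a: successors {g}; ◇¬p there: g:T. ✓
b: successors {c}; ◇¬p there: c:F. ✗
c: successors {d}; ◇¬p there: d:T. ✓
d: successors {e}; ◇¬p there: e:F. ✗
e: successors {f}; ◇¬p there: f:T. ✓
f: successors {g}; ◇¬p there: g:T. ✓
g: successors {g}; ◇¬p there: g:T. ✓
Satisfying worlds: {a, c, e, f, g}.

5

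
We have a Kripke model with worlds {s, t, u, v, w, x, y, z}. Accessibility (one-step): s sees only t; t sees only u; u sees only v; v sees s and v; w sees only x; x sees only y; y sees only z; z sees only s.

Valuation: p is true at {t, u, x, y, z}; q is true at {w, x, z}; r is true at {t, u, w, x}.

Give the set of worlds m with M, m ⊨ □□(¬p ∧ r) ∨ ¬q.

{s, t, u, v, y}

s: □□(¬p ∧ r) is F, ¬q is T. ✓
t: □□(¬p ∧ r) is F, ¬q is T. ✓
u: □□(¬p ∧ r) is F, ¬q is T. ✓
v: □□(¬p ∧ r) is F, ¬q is T. ✓
w: □□(¬p ∧ r) is F, ¬q is F. ✗
x: □□(¬p ∧ r) is F, ¬q is F. ✗
y: □□(¬p ∧ r) is F, ¬q is T. ✓
z: □□(¬p ∧ r) is F, ¬q is F. ✗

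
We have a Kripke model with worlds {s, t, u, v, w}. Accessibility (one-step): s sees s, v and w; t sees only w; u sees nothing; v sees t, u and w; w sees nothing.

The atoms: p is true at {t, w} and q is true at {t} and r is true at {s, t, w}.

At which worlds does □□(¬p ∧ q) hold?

s: successors {s, v, w}; □(¬p ∧ q) there: s:F, v:F, w:T. ✗
t: successors {w}; □(¬p ∧ q) there: w:T. ✓
u: no successors, so □□(¬p ∧ q) holds vacuously. ✓
v: successors {t, u, w}; □(¬p ∧ q) there: t:F, u:T, w:T. ✗
w: no successors, so □□(¬p ∧ q) holds vacuously. ✓

{t, u, w}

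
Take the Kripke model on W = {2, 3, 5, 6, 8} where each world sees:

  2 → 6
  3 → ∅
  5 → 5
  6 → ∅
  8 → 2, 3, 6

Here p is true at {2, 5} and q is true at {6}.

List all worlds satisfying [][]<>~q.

{2, 3, 5, 6}

2: successors {6}; []<>~q there: 6:T. ✓
3: no successors, so [][]<>~q holds vacuously. ✓
5: successors {5}; []<>~q there: 5:T. ✓
6: no successors, so [][]<>~q holds vacuously. ✓
8: successors {2, 3, 6}; []<>~q there: 2:F, 3:T, 6:T. ✗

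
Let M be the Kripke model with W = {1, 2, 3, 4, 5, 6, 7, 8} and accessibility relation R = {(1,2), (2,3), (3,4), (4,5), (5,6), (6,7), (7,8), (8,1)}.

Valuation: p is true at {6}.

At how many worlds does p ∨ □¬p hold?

7

1: p is F, □¬p is T. ✓
2: p is F, □¬p is T. ✓
3: p is F, □¬p is T. ✓
4: p is F, □¬p is T. ✓
5: p is F, □¬p is F. ✗
6: p is T, □¬p is T. ✓
7: p is F, □¬p is T. ✓
8: p is F, □¬p is T. ✓
Satisfying worlds: {1, 2, 3, 4, 6, 7, 8}.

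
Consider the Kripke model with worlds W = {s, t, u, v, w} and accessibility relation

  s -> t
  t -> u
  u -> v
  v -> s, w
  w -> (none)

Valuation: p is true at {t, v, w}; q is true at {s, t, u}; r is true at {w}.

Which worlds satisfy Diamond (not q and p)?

{u, v}

s: successors {t}; not q and p there: t:F. ✗
t: successors {u}; not q and p there: u:F. ✗
u: successors {v}; not q and p there: v:T. ✓
v: successors {s, w}; not q and p there: s:F, w:T. ✓
w: no successors, so Diamond (not q and p) fails. ✗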